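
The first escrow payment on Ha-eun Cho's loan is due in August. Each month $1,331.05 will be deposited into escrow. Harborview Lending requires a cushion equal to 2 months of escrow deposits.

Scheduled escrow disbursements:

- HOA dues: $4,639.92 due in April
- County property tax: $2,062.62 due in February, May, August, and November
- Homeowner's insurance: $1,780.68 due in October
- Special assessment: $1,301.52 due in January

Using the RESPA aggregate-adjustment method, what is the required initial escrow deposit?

$5,324.20

Cushion = 2 × $1,331.05 = $2,662.10
Trial balance (start $0, +$1,331.05 each month, − disbursements):
  Aug: +$1,331.05 − $2,062.62 → -$731.57
  Sep: +$1,331.05 → $599.48
  Oct: +$1,331.05 − $1,780.68 → $149.85
  Nov: +$1,331.05 − $2,062.62 → -$581.72
  Dec: +$1,331.05 → $749.33
  Jan: +$1,331.05 − $1,301.52 → $778.86
  Feb: +$1,331.05 − $2,062.62 → $47.29
  Mar: +$1,331.05 → $1,378.34
  Apr: +$1,331.05 − $4,639.92 → -$1,930.53
  May: +$1,331.05 − $2,062.62 → -$2,662.10
  Jun: +$1,331.05 → -$1,331.05
  Jul: +$1,331.05 → $0.00
Lowest trial balance = -$2,662.10 (May)
Initial deposit = cushion − low point = $2,662.10 − (-$2,662.10) = $5,324.20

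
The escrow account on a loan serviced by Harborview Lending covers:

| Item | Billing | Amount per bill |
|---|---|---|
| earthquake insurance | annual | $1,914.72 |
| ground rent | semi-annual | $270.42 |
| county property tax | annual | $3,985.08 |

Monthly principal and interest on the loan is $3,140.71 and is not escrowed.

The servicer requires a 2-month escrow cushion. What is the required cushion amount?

$1,073.44

Earthquake insurance: $1,914.72/yr
Ground rent: $270.42 × 2 = $540.84/yr
County property tax: $3,985.08/yr
Yearly total = $6,440.64
Monthly = $6,440.64 ÷ 12 = $536.72
Reserve = 2 × $536.72 = $1,073.44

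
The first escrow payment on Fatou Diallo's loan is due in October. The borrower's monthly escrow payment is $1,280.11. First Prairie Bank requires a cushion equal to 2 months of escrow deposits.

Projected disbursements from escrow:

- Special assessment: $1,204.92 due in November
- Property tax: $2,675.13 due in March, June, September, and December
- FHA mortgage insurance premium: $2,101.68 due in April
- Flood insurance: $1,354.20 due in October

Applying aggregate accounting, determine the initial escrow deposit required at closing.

$3,954.14

Cushion = 2 × $1,280.11 = $2,560.22
Trial balance (start $0, +$1,280.11 each month, − disbursements):
  Oct: +$1,280.11 − $1,354.20 → -$74.09
  Nov: +$1,280.11 − $1,204.92 → $1.10
  Dec: +$1,280.11 − $2,675.13 → -$1,393.92
  Jan: +$1,280.11 → -$113.81
  Feb: +$1,280.11 → $1,166.30
  Mar: +$1,280.11 − $2,675.13 → -$228.72
  Apr: +$1,280.11 − $2,101.68 → -$1,050.29
  May: +$1,280.11 → $229.82
  Jun: +$1,280.11 − $2,675.13 → -$1,165.20
  Jul: +$1,280.11 → $114.91
  Aug: +$1,280.11 → $1,395.02
  Sep: +$1,280.11 − $2,675.13 → $0.00
Lowest trial balance = -$1,393.92 (Dec)
Initial deposit = cushion − low point = $2,560.22 − (-$1,393.92) = $3,954.14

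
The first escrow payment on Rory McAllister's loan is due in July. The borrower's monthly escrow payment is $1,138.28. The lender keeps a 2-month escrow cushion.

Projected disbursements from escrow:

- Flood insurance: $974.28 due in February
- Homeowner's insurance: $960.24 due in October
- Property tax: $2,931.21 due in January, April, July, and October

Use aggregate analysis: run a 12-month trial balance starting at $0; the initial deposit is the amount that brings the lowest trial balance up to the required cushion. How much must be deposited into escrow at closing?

Cushion = 2 × $1,138.28 = $2,276.56
Trial balance (start $0, +$1,138.28 each month, − disbursements):
  Jul: +$1,138.28 − $2,931.21 → -$1,792.93
  Aug: +$1,138.28 → -$654.65
  Sep: +$1,138.28 → $483.63
  Oct: +$1,138.28 − $3,891.45 → -$2,269.54
  Nov: +$1,138.28 → -$1,131.26
  Dec: +$1,138.28 → $7.02
  Jan: +$1,138.28 − $2,931.21 → -$1,785.91
  Feb: +$1,138.28 − $974.28 → -$1,621.91
  Mar: +$1,138.28 → -$483.63
  Apr: +$1,138.28 − $2,931.21 → -$2,276.56
  May: +$1,138.28 → -$1,138.28
  Jun: +$1,138.28 → $0.00
Lowest trial balance = -$2,276.56 (Apr)
Initial deposit = cushion − low point = $2,276.56 − (-$2,276.56) = $4,553.12

$4,553.12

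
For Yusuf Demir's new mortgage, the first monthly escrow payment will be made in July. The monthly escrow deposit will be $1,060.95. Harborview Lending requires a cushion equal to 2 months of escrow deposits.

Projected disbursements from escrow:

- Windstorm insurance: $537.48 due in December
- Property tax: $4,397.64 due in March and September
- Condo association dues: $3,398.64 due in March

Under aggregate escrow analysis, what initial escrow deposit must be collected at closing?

Cushion = 2 × $1,060.95 = $2,121.90
Trial balance (start $0, +$1,060.95 each month, − disbursements):
  Jul: +$1,060.95 → $1,060.95
  Aug: +$1,060.95 → $2,121.90
  Sep: +$1,060.95 − $4,397.64 → -$1,214.79
  Oct: +$1,060.95 → -$153.84
  Nov: +$1,060.95 → $907.11
  Dec: +$1,060.95 − $537.48 → $1,430.58
  Jan: +$1,060.95 → $2,491.53
  Feb: +$1,060.95 → $3,552.48
  Mar: +$1,060.95 − $7,796.28 → -$3,182.85
  Apr: +$1,060.95 → -$2,121.90
  May: +$1,060.95 → -$1,060.95
  Jun: +$1,060.95 → $0.00
Lowest trial balance = -$3,182.85 (Mar)
Initial deposit = cushion − low point = $2,121.90 − (-$3,182.85) = $5,304.75

$5,304.75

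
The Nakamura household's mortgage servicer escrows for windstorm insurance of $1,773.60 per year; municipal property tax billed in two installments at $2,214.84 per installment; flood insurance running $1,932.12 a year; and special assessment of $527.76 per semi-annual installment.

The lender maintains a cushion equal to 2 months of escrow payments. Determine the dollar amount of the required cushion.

Windstorm insurance = $1,773.60 per year
Municipal property tax = $2,214.84 × 2 = $4,429.68 per year
Flood insurance = $1,932.12 per year
Special assessment = $527.76 × 2 = $1,055.52 per year
Total per year = $1,773.60 + $4,429.68 + $1,932.12 + $1,055.52 = $9,190.92
Per month = $9,190.92 / 12 = $765.91
Required cushion = 2 × $765.91 = $1,531.82

$1,531.82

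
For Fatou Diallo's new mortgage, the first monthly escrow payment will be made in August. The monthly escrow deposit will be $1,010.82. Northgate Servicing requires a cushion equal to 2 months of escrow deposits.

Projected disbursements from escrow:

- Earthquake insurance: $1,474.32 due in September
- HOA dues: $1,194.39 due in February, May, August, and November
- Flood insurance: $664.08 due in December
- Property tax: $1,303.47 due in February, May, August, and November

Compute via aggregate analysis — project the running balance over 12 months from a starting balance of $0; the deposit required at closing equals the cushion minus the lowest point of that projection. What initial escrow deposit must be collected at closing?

$4,577.88

Cushion = 2 × $1,010.82 = $2,021.64
Trial balance (start $0, +$1,010.82 each month, − disbursements):
  Aug: +$1,010.82 − $2,497.86 → -$1,487.04
  Sep: +$1,010.82 − $1,474.32 → -$1,950.54
  Oct: +$1,010.82 → -$939.72
  Nov: +$1,010.82 − $2,497.86 → -$2,426.76
  Dec: +$1,010.82 − $664.08 → -$2,080.02
  Jan: +$1,010.82 → -$1,069.20
  Feb: +$1,010.82 − $2,497.86 → -$2,556.24
  Mar: +$1,010.82 → -$1,545.42
  Apr: +$1,010.82 → -$534.60
  May: +$1,010.82 − $2,497.86 → -$2,021.64
  Jun: +$1,010.82 → -$1,010.82
  Jul: +$1,010.82 → $0.00
Lowest trial balance = -$2,556.24 (Feb)
Initial deposit = cushion − low point = $2,021.64 − (-$2,556.24) = $4,577.88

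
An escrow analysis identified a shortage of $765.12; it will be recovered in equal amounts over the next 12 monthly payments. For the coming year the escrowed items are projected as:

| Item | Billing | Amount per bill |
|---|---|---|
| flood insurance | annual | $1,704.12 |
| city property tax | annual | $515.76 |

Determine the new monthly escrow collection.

Flood insurance: $1,704.12 per year
City property tax: $515.76 per year
Annual escrow total = $1,704.12 + $515.76 = $2,219.88
Monthly escrow = $2,219.88 / 12 = $184.99
Monthly shortage recovery: $765.12 / 12 = $63.76
New monthly escrow = $184.99 + $63.76 = $248.75

$248.75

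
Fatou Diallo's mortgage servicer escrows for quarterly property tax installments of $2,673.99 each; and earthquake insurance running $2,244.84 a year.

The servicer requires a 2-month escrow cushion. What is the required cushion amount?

$2,156.80

Property tax: $2,673.99 × 4 = $10,695.96
Earthquake insurance: $2,244.84
Total annual escrow = $10,695.96 + $2,244.84 = $12,940.80
Base monthly escrow = $12,940.80 / 12 = $1,078.40
Required cushion = 2 × $1,078.40 = $2,156.80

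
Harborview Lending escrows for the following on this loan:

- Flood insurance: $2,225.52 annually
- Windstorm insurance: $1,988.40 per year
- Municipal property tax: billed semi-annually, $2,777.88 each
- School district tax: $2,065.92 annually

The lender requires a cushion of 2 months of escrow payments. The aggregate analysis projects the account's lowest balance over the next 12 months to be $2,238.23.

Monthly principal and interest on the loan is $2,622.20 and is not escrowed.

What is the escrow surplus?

$265.63

Flood insurance = $2,225.52/yr
Windstorm insurance = $1,988.40/yr
Municipal property tax = $2,777.88 × 2 = $5,555.76/yr
School district tax = $2,065.92/yr
Combined annual = $2,225.52 + $1,988.40 + $5,555.76 + $2,065.92 = $11,835.60
Monthly escrow = $11,835.60 / 12 = $986.30
Cushion = 2 × $986.30 = $1,972.60
Surplus = $2,238.23 − $1,972.60 = $265.63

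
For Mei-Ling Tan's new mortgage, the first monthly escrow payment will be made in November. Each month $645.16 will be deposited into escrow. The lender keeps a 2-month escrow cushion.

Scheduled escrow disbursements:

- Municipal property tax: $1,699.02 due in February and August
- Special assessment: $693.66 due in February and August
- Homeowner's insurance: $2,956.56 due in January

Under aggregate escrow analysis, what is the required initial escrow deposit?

Cushion = 2 × $645.16 = $1,290.32
Trial balance (start $0, +$645.16 each month, − disbursements):
  Nov: +$645.16 → $645.16
  Dec: +$645.16 → $1,290.32
  Jan: +$645.16 − $2,956.56 → -$1,021.08
  Feb: +$645.16 − $2,392.68 → -$2,768.60
  Mar: +$645.16 → -$2,123.44
  Apr: +$645.16 → -$1,478.28
  May: +$645.16 → -$833.12
  Jun: +$645.16 → -$187.96
  Jul: +$645.16 → $457.20
  Aug: +$645.16 − $2,392.68 → -$1,290.32
  Sep: +$645.16 → -$645.16
  Oct: +$645.16 → $0.00
Lowest trial balance = -$2,768.60 (Feb)
Initial deposit = cushion − low point = $1,290.32 − (-$2,768.60) = $4,058.92

$4,058.92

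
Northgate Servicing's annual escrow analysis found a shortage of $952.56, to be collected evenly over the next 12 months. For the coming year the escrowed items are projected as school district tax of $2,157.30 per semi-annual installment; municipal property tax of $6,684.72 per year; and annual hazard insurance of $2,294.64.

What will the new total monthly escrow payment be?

School district tax = $2,157.30 × 2 = $4,314.60 annually
Municipal property tax = $6,684.72 annually
Hazard insurance = $2,294.64 annually
Total annual escrow = $4,314.60 + $6,684.72 + $2,294.64 = $13,293.96
Monthly escrow = $13,293.96 ÷ 12 = $1,107.83
Monthly shortage recovery: $952.56 / 12 = $79.38
New monthly escrow = $1,107.83 + $79.38 = $1,187.21

$1,187.21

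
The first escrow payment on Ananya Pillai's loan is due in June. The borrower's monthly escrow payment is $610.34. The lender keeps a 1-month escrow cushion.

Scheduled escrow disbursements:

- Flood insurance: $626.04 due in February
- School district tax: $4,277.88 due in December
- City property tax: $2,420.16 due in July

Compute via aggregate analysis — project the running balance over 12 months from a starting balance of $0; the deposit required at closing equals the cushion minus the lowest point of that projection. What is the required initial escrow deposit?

Cushion = 1 × $610.34 = $610.34
Trial balance (start $0, +$610.34 each month, − disbursements):
  Jun: +$610.34 → $610.34
  Jul: +$610.34 − $2,420.16 → -$1,199.48
  Aug: +$610.34 → -$589.14
  Sep: +$610.34 → $21.20
  Oct: +$610.34 → $631.54
  Nov: +$610.34 → $1,241.88
  Dec: +$610.34 − $4,277.88 → -$2,425.66
  Jan: +$610.34 → -$1,815.32
  Feb: +$610.34 − $626.04 → -$1,831.02
  Mar: +$610.34 → -$1,220.68
  Apr: +$610.34 → -$610.34
  May: +$610.34 → $0.00
Lowest trial balance = -$2,425.66 (Dec)
Initial deposit = cushion − low point = $610.34 − (-$2,425.66) = $3,036.00

$3,036.00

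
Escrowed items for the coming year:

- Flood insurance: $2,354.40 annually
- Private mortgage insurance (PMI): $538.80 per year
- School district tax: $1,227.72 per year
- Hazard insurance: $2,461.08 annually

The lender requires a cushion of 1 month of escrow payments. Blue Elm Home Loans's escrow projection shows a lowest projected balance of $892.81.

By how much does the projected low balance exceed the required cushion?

$344.31

Flood insurance: $2,354.40 annually
Private mortgage insurance (PMI): $538.80 annually
School district tax: $1,227.72 annually
Hazard insurance: $2,461.08 annually
Total per year = $2,354.40 + $538.80 + $1,227.72 + $2,461.08 = $6,582.00
Base monthly escrow = $6,582.00 ÷ 12 = $548.50
Required cushion = 1 × $548.50 = $548.50
Excess over cushion: $892.81 − $548.50 = $344.31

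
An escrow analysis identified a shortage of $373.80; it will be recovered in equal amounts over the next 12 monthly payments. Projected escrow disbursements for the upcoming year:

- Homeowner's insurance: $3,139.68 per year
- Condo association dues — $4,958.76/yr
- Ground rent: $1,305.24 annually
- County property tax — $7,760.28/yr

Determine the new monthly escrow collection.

$1,461.48

Homeowner's insurance = $3,139.68
Condo association dues = $4,958.76
Ground rent = $1,305.24
County property tax = $7,760.28
Annual escrow total = $3,139.68 + $4,958.76 + $1,305.24 + $7,760.28 = $17,163.96
Base monthly escrow = $17,163.96 ÷ 12 = $1,430.33
Shortage spread = $373.80 / 12 = $31.15/mo
New monthly escrow = $1,430.33 + $31.15 = $1,461.48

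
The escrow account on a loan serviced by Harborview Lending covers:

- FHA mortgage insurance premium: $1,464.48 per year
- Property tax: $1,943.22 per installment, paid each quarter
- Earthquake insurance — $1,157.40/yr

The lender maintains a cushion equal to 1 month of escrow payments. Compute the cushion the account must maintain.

FHA mortgage insurance premium — $1,464.48 per year
Property tax — $1,943.22 × 4 = $7,772.88 per year
Earthquake insurance — $1,157.40 per year
Combined annual = $1,464.48 + $7,772.88 + $1,157.40 = $10,394.76
Per month = $10,394.76 / 12 = $866.23
Cushion = 1 × $866.23 = $866.23

$866.23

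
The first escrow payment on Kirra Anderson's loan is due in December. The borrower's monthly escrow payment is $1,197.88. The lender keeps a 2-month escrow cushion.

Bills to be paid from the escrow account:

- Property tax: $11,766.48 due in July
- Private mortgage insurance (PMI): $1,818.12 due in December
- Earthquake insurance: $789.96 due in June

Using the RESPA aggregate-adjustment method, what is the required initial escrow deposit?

Cushion = 2 × $1,197.88 = $2,395.76
Trial balance (start $0, +$1,197.88 each month, − disbursements):
  Dec: +$1,197.88 − $1,818.12 → -$620.24
  Jan: +$1,197.88 → $577.64
  Feb: +$1,197.88 → $1,775.52
  Mar: +$1,197.88 → $2,973.40
  Apr: +$1,197.88 → $4,171.28
  May: +$1,197.88 → $5,369.16
  Jun: +$1,197.88 − $789.96 → $5,777.08
  Jul: +$1,197.88 − $11,766.48 → -$4,791.52
  Aug: +$1,197.88 → -$3,593.64
  Sep: +$1,197.88 → -$2,395.76
  Oct: +$1,197.88 → -$1,197.88
  Nov: +$1,197.88 → $0.00
Lowest trial balance = -$4,791.52 (Jul)
Initial deposit = cushion − low point = $2,395.76 − (-$4,791.52) = $7,187.28

$7,187.28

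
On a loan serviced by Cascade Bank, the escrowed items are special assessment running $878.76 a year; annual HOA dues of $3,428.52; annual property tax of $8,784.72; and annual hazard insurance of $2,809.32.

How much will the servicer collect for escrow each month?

$1,325.11

Special assessment: $878.76/yr
HOA dues: $3,428.52/yr
Property tax: $8,784.72/yr
Hazard insurance: $2,809.32/yr
Total per year = $15,901.32
Monthly escrow = $15,901.32 ÷ 12 = $1,325.11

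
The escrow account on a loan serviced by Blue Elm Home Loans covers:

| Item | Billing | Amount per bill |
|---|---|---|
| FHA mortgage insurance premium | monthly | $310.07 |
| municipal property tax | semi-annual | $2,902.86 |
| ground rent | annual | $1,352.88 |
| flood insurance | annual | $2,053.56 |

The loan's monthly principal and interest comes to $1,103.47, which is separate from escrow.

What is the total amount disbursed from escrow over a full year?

$12,933.00

FHA mortgage insurance premium: $310.07 × 12 = $3,720.84 annually
Municipal property tax: $2,902.86 × 2 = $5,805.72 annually
Ground rent: $1,352.88 annually
Flood insurance: $2,053.56 annually
Total per year = $3,720.84 + $5,805.72 + $1,352.88 + $2,053.56 = $12,933.00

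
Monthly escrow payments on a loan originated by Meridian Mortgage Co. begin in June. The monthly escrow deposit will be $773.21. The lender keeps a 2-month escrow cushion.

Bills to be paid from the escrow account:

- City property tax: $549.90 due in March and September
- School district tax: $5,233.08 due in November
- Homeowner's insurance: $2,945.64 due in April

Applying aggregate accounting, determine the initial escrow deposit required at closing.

$2,690.14

Cushion = 2 × $773.21 = $1,546.42
Trial balance (start $0, +$773.21 each month, − disbursements):
  Jun: +$773.21 → $773.21
  Jul: +$773.21 → $1,546.42
  Aug: +$773.21 → $2,319.63
  Sep: +$773.21 − $549.90 → $2,542.94
  Oct: +$773.21 → $3,316.15
  Nov: +$773.21 − $5,233.08 → -$1,143.72
  Dec: +$773.21 → -$370.51
  Jan: +$773.21 → $402.70
  Feb: +$773.21 → $1,175.91
  Mar: +$773.21 − $549.90 → $1,399.22
  Apr: +$773.21 − $2,945.64 → -$773.21
  May: +$773.21 → $0.00
Lowest trial balance = -$1,143.72 (Nov)
Initial deposit = cushion − low point = $1,546.42 − (-$1,143.72) = $2,690.14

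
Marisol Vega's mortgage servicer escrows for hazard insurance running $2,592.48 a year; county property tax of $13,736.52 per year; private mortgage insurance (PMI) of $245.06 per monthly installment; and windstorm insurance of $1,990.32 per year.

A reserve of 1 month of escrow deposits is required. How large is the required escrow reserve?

Hazard insurance = $2,592.48
County property tax = $13,736.52
Private mortgage insurance (PMI) = $245.06 × 12 = $2,940.72
Windstorm insurance = $1,990.32
Yearly total = $21,260.04
Monthly = $21,260.04 / 12 = $1,771.67
Cushion = 1 × $1,771.67 = $1,771.67

$1,771.67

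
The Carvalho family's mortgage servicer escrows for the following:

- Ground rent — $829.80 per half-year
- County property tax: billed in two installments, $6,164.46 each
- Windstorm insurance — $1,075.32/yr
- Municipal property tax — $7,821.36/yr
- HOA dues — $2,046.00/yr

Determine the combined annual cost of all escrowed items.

$24,931.20

Ground rent = $829.80 × 2 = $1,659.60
County property tax = $6,164.46 × 2 = $12,328.92
Windstorm insurance = $1,075.32
Municipal property tax = $7,821.36
HOA dues = $2,046.00
Yearly total = $24,931.20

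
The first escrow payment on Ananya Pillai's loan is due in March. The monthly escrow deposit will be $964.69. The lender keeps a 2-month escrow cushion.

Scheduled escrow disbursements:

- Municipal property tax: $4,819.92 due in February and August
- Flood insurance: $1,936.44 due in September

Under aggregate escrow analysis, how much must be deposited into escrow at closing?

$1,932.91

Cushion = 2 × $964.69 = $1,929.38
Trial balance (start $0, +$964.69 each month, − disbursements):
  Mar: +$964.69 → $964.69
  Apr: +$964.69 → $1,929.38
  May: +$964.69 → $2,894.07
  Jun: +$964.69 → $3,858.76
  Jul: +$964.69 → $4,823.45
  Aug: +$964.69 − $4,819.92 → $968.22
  Sep: +$964.69 − $1,936.44 → -$3.53
  Oct: +$964.69 → $961.16
  Nov: +$964.69 → $1,925.85
  Dec: +$964.69 → $2,890.54
  Jan: +$964.69 → $3,855.23
  Feb: +$964.69 − $4,819.92 → $0.00
Lowest trial balance = -$3.53 (Sep)
Initial deposit = cushion − low point = $1,929.38 − (-$3.53) = $1,932.91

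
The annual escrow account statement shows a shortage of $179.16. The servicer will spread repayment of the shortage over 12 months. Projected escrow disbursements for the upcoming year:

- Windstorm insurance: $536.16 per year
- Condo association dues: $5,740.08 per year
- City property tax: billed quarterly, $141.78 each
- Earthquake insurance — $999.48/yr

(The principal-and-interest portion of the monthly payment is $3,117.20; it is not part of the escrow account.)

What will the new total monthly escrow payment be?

Windstorm insurance: $536.16/yr
Condo association dues: $5,740.08/yr
City property tax: $141.78 × 4 = $567.12/yr
Earthquake insurance: $999.48/yr
Yearly total = $536.16 + $5,740.08 + $567.12 + $999.48 = $7,842.84
Monthly escrow = $7,842.84 / 12 = $653.57
Monthly shortage recovery: $179.16 ÷ 12 = $14.93
Adjusted monthly = $653.57 + $14.93 = $668.50

$668.50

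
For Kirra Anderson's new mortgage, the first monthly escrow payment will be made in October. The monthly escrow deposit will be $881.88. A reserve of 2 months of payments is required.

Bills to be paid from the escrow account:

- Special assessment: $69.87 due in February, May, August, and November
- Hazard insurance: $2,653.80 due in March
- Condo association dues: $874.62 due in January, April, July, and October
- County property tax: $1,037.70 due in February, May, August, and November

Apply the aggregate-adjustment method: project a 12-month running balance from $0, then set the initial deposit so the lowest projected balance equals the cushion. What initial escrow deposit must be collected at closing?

$3,309.09

Cushion = 2 × $881.88 = $1,763.76
Trial balance (start $0, +$881.88 each month, − disbursements):
  Oct: +$881.88 − $874.62 → $7.26
  Nov: +$881.88 − $1,107.57 → -$218.43
  Dec: +$881.88 → $663.45
  Jan: +$881.88 − $874.62 → $670.71
  Feb: +$881.88 − $1,107.57 → $445.02
  Mar: +$881.88 − $2,653.80 → -$1,326.90
  Apr: +$881.88 − $874.62 → -$1,319.64
  May: +$881.88 − $1,107.57 → -$1,545.33
  Jun: +$881.88 → -$663.45
  Jul: +$881.88 − $874.62 → -$656.19
  Aug: +$881.88 − $1,107.57 → -$881.88
  Sep: +$881.88 → $0.00
Lowest trial balance = -$1,545.33 (May)
Initial deposit = cushion − low point = $1,763.76 − (-$1,545.33) = $3,309.09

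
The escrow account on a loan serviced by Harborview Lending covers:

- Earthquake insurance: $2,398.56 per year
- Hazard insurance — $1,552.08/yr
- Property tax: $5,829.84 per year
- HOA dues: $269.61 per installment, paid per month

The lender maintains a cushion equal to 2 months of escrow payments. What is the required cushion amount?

$2,169.30

Earthquake insurance — $2,398.56 per year
Hazard insurance — $1,552.08 per year
Property tax — $5,829.84 per year
HOA dues — $269.61 × 12 = $3,235.32 per year
Combined annual = $2,398.56 + $1,552.08 + $5,829.84 + $3,235.32 = $13,015.80
Monthly = $13,015.80 / 12 = $1,084.65
Required cushion = 2 × $1,084.65 = $2,169.30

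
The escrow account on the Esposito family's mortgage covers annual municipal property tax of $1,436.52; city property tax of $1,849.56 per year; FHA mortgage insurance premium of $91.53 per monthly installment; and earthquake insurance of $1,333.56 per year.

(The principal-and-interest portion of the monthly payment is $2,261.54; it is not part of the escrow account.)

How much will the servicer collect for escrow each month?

$476.50

Municipal property tax — $1,436.52/yr
City property tax — $1,849.56/yr
FHA mortgage insurance premium — $91.53 × 12 = $1,098.36/yr
Earthquake insurance — $1,333.56/yr
Total annual escrow = $5,718.00
Base monthly escrow = $5,718.00 ÷ 12 = $476.50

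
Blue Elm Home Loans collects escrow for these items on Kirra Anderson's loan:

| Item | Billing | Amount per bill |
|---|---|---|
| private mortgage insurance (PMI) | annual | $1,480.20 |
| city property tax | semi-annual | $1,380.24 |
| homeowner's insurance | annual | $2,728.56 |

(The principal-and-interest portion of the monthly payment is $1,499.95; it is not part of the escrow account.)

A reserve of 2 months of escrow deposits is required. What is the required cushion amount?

Private mortgage insurance (PMI) — $1,480.20 annually
City property tax — $1,380.24 × 2 = $2,760.48 annually
Homeowner's insurance — $2,728.56 annually
Combined annual = $6,969.24
Monthly escrow = $6,969.24 ÷ 12 = $580.77
Required cushion = 2 × $580.77 = $1,161.54

$1,161.54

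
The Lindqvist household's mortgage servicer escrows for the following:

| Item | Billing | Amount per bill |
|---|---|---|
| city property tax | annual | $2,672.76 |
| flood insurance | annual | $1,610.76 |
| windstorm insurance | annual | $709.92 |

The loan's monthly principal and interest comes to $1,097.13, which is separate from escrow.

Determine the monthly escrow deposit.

$416.12

City property tax: $2,672.76
Flood insurance: $1,610.76
Windstorm insurance: $709.92
Combined annual = $2,672.76 + $1,610.76 + $709.92 = $4,993.44
Per month = $4,993.44 / 12 = $416.12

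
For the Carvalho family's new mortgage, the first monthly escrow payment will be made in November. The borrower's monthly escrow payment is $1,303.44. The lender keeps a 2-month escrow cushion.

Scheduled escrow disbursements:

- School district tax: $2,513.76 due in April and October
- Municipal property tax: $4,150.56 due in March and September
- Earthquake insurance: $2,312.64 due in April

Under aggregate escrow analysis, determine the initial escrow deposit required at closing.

$3,763.20

Cushion = 2 × $1,303.44 = $2,606.88
Trial balance (start $0, +$1,303.44 each month, − disbursements):
  Nov: +$1,303.44 → $1,303.44
  Dec: +$1,303.44 → $2,606.88
  Jan: +$1,303.44 → $3,910.32
  Feb: +$1,303.44 → $5,213.76
  Mar: +$1,303.44 − $4,150.56 → $2,366.64
  Apr: +$1,303.44 − $4,826.40 → -$1,156.32
  May: +$1,303.44 → $147.12
  Jun: +$1,303.44 → $1,450.56
  Jul: +$1,303.44 → $2,754.00
  Aug: +$1,303.44 → $4,057.44
  Sep: +$1,303.44 − $4,150.56 → $1,210.32
  Oct: +$1,303.44 − $2,513.76 → $0.00
Lowest trial balance = -$1,156.32 (Apr)
Initial deposit = cushion − low point = $2,606.88 − (-$1,156.32) = $3,763.20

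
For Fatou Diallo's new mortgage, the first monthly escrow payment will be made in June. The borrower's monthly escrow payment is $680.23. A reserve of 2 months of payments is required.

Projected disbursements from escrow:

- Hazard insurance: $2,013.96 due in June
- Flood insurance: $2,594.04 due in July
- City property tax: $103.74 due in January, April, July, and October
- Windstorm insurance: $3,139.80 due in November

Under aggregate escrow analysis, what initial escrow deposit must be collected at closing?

Cushion = 2 × $680.23 = $1,360.46
Trial balance (start $0, +$680.23 each month, − disbursements):
  Jun: +$680.23 − $2,013.96 → -$1,333.73
  Jul: +$680.23 − $2,697.78 → -$3,351.28
  Aug: +$680.23 → -$2,671.05
  Sep: +$680.23 → -$1,990.82
  Oct: +$680.23 − $103.74 → -$1,414.33
  Nov: +$680.23 − $3,139.80 → -$3,873.90
  Dec: +$680.23 → -$3,193.67
  Jan: +$680.23 − $103.74 → -$2,617.18
  Feb: +$680.23 → -$1,936.95
  Mar: +$680.23 → -$1,256.72
  Apr: +$680.23 − $103.74 → -$680.23
  May: +$680.23 → $0.00
Lowest trial balance = -$3,873.90 (Nov)
Initial deposit = cushion − low point = $1,360.46 − (-$3,873.90) = $5,234.36

$5,234.36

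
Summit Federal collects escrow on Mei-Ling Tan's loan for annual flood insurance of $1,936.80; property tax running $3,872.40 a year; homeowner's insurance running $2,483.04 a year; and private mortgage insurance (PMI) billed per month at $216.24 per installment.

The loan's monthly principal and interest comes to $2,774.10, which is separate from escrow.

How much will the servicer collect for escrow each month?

Flood insurance: $1,936.80/yr
Property tax: $3,872.40/yr
Homeowner's insurance: $2,483.04/yr
Private mortgage insurance (PMI): $216.24 × 12 = $2,594.88/yr
Total per year = $1,936.80 + $3,872.40 + $2,483.04 + $2,594.88 = $10,887.12
Monthly = $10,887.12 ÷ 12 = $907.26

$907.26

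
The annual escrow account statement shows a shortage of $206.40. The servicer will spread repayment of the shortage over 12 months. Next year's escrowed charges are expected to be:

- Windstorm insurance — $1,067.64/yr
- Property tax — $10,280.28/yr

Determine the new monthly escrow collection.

$962.86

Windstorm insurance — $1,067.64 per year
Property tax — $10,280.28 per year
Annual escrow total = $11,347.92
Monthly = $11,347.92 ÷ 12 = $945.66
Monthly shortage recovery: $206.40 / 12 = $17.20
New monthly escrow = $945.66 + $17.20 = $962.86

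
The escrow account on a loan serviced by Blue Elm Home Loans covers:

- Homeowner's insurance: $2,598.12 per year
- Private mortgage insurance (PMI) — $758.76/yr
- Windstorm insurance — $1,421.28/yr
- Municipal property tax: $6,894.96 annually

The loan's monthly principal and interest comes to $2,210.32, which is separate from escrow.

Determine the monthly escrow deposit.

$972.76

Homeowner's insurance: $2,598.12 annually
Private mortgage insurance (PMI): $758.76 annually
Windstorm insurance: $1,421.28 annually
Municipal property tax: $6,894.96 annually
Annual escrow total = $11,673.12
Monthly escrow = $11,673.12 ÷ 12 = $972.76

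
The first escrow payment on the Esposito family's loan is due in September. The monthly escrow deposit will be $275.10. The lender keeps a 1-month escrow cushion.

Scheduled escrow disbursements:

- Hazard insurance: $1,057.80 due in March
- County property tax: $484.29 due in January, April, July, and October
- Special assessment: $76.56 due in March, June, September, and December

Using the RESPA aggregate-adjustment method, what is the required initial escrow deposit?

Cushion = 1 × $275.10 = $275.10
Trial balance (start $0, +$275.10 each month, − disbursements):
  Sep: +$275.10 − $76.56 → $198.54
  Oct: +$275.10 − $484.29 → -$10.65
  Nov: +$275.10 → $264.45
  Dec: +$275.10 − $76.56 → $462.99
  Jan: +$275.10 − $484.29 → $253.80
  Feb: +$275.10 → $528.90
  Mar: +$275.10 − $1,134.36 → -$330.36
  Apr: +$275.10 − $484.29 → -$539.55
  May: +$275.10 → -$264.45
  Jun: +$275.10 − $76.56 → -$65.91
  Jul: +$275.10 − $484.29 → -$275.10
  Aug: +$275.10 → $0.00
Lowest trial balance = -$539.55 (Apr)
Initial deposit = cushion − low point = $275.10 − (-$539.55) = $814.65

$814.65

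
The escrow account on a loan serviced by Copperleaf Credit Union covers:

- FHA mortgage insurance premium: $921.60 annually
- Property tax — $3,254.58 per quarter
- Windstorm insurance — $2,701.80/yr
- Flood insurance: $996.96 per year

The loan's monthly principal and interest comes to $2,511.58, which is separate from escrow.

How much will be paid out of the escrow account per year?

$17,638.68

FHA mortgage insurance premium = $921.60 annually
Property tax = $3,254.58 × 4 = $13,018.32 annually
Windstorm insurance = $2,701.80 annually
Flood insurance = $996.96 annually
Yearly total = $921.60 + $13,018.32 + $2,701.80 + $996.96 = $17,638.68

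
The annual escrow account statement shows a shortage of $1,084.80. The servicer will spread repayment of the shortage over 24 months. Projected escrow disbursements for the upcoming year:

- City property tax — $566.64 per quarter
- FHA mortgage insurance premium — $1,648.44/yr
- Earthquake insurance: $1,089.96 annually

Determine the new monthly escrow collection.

$462.28

City property tax: $566.64 × 4 = $2,266.56
FHA mortgage insurance premium: $1,648.44
Earthquake insurance: $1,089.96
Total per year = $5,004.96
Monthly = $5,004.96 / 12 = $417.08
Shortage spread = $1,084.80 / 24 = $45.20/mo
New monthly escrow = $417.08 + $45.20 = $462.28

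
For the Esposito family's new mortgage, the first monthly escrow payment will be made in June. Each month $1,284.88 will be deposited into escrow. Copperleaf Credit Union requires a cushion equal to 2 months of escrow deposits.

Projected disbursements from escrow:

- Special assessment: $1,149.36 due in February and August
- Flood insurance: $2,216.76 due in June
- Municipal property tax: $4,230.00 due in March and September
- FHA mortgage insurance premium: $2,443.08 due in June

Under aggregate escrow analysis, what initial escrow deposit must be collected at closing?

Cushion = 2 × $1,284.88 = $2,569.76
Trial balance (start $0, +$1,284.88 each month, − disbursements):
  Jun: +$1,284.88 − $4,659.84 → -$3,374.96
  Jul: +$1,284.88 → -$2,090.08
  Aug: +$1,284.88 − $1,149.36 → -$1,954.56
  Sep: +$1,284.88 − $4,230.00 → -$4,899.68
  Oct: +$1,284.88 → -$3,614.80
  Nov: +$1,284.88 → -$2,329.92
  Dec: +$1,284.88 → -$1,045.04
  Jan: +$1,284.88 → $239.84
  Feb: +$1,284.88 − $1,149.36 → $375.36
  Mar: +$1,284.88 − $4,230.00 → -$2,569.76
  Apr: +$1,284.88 → -$1,284.88
  May: +$1,284.88 → $0.00
Lowest trial balance = -$4,899.68 (Sep)
Initial deposit = cushion − low point = $2,569.76 − (-$4,899.68) = $7,469.44

$7,469.44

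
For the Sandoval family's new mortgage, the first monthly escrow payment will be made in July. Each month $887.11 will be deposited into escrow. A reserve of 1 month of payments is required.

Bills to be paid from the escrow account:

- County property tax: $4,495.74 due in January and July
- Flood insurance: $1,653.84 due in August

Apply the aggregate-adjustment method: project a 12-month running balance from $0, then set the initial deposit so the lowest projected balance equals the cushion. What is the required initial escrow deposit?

Cushion = 1 × $887.11 = $887.11
Trial balance (start $0, +$887.11 each month, − disbursements):
  Jul: +$887.11 − $4,495.74 → -$3,608.63
  Aug: +$887.11 − $1,653.84 → -$4,375.36
  Sep: +$887.11 → -$3,488.25
  Oct: +$887.11 → -$2,601.14
  Nov: +$887.11 → -$1,714.03
  Dec: +$887.11 → -$826.92
  Jan: +$887.11 − $4,495.74 → -$4,435.55
  Feb: +$887.11 → -$3,548.44
  Mar: +$887.11 → -$2,661.33
  Apr: +$887.11 → -$1,774.22
  May: +$887.11 → -$887.11
  Jun: +$887.11 → $0.00
Lowest trial balance = -$4,435.55 (Jan)
Initial deposit = cushion − low point = $887.11 − (-$4,435.55) = $5,322.66

$5,322.66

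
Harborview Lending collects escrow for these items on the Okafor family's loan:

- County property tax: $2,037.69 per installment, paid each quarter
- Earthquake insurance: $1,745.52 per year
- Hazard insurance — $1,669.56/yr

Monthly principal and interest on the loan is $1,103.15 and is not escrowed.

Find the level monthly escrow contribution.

$963.82

County property tax = $2,037.69 × 4 = $8,150.76
Earthquake insurance = $1,745.52
Hazard insurance = $1,669.56
Total per year = $8,150.76 + $1,745.52 + $1,669.56 = $11,565.84
Per month = $11,565.84 ÷ 12 = $963.82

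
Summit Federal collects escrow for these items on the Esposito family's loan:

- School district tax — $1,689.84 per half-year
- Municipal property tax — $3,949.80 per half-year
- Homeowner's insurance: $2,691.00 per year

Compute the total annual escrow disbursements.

$13,970.28

School district tax — $1,689.84 × 2 = $3,379.68/yr
Municipal property tax — $3,949.80 × 2 = $7,899.60/yr
Homeowner's insurance — $2,691.00/yr
Combined annual = $3,379.68 + $7,899.60 + $2,691.00 = $13,970.28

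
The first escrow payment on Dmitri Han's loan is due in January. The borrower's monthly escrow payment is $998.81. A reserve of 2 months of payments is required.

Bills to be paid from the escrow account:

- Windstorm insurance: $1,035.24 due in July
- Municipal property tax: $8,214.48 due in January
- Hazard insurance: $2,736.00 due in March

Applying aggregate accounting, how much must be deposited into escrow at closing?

Cushion = 2 × $998.81 = $1,997.62
Trial balance (start $0, +$998.81 each month, − disbursements):
  Jan: +$998.81 − $8,214.48 → -$7,215.67
  Feb: +$998.81 → -$6,216.86
  Mar: +$998.81 − $2,736.00 → -$7,954.05
  Apr: +$998.81 → -$6,955.24
  May: +$998.81 → -$5,956.43
  Jun: +$998.81 → -$4,957.62
  Jul: +$998.81 − $1,035.24 → -$4,994.05
  Aug: +$998.81 → -$3,995.24
  Sep: +$998.81 → -$2,996.43
  Oct: +$998.81 → -$1,997.62
  Nov: +$998.81 → -$998.81
  Dec: +$998.81 → $0.00
Lowest trial balance = -$7,954.05 (Mar)
Initial deposit = cushion − low point = $1,997.62 − (-$7,954.05) = $9,951.67

$9,951.67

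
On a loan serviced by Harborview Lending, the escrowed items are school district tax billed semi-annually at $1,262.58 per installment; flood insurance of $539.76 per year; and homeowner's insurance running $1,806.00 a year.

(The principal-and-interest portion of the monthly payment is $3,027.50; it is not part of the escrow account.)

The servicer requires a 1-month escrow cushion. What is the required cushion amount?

School district tax = $1,262.58 × 2 = $2,525.16 per year
Flood insurance = $539.76 per year
Homeowner's insurance = $1,806.00 per year
Total annual escrow = $4,870.92
Monthly escrow = $4,870.92 ÷ 12 = $405.91
Reserve = 1 × $405.91 = $405.91

$405.91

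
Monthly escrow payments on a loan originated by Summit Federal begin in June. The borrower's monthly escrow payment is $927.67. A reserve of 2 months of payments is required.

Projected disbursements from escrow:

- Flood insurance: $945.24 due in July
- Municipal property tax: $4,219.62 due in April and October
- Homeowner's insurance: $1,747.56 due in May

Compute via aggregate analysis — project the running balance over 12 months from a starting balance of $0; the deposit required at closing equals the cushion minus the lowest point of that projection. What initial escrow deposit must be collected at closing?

Cushion = 2 × $927.67 = $1,855.34
Trial balance (start $0, +$927.67 each month, − disbursements):
  Jun: +$927.67 → $927.67
  Jul: +$927.67 − $945.24 → $910.10
  Aug: +$927.67 → $1,837.77
  Sep: +$927.67 → $2,765.44
  Oct: +$927.67 − $4,219.62 → -$526.51
  Nov: +$927.67 → $401.16
  Dec: +$927.67 → $1,328.83
  Jan: +$927.67 → $2,256.50
  Feb: +$927.67 → $3,184.17
  Mar: +$927.67 → $4,111.84
  Apr: +$927.67 − $4,219.62 → $819.89
  May: +$927.67 − $1,747.56 → $0.00
Lowest trial balance = -$526.51 (Oct)
Initial deposit = cushion − low point = $1,855.34 − (-$526.51) = $2,381.85

$2,381.85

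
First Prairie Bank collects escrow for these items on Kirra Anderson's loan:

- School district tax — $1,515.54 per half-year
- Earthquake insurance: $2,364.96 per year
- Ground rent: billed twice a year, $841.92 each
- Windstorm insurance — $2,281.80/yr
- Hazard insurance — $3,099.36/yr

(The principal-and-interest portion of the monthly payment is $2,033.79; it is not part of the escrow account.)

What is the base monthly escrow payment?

$1,038.42

School district tax — $1,515.54 × 2 = $3,031.08
Earthquake insurance — $2,364.96
Ground rent — $841.92 × 2 = $1,683.84
Windstorm insurance — $2,281.80
Hazard insurance — $3,099.36
Total annual escrow = $12,461.04
Monthly = $12,461.04 / 12 = $1,038.42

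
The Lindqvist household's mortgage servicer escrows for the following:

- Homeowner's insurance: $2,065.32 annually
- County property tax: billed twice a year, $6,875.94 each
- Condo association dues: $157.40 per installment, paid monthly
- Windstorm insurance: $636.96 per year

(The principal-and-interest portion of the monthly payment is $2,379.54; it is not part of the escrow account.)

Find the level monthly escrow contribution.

Homeowner's insurance = $2,065.32 annually
County property tax = $6,875.94 × 2 = $13,751.88 annually
Condo association dues = $157.40 × 12 = $1,888.80 annually
Windstorm insurance = $636.96 annually
Combined annual = $18,342.96
Monthly = $18,342.96 ÷ 12 = $1,528.58

$1,528.58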